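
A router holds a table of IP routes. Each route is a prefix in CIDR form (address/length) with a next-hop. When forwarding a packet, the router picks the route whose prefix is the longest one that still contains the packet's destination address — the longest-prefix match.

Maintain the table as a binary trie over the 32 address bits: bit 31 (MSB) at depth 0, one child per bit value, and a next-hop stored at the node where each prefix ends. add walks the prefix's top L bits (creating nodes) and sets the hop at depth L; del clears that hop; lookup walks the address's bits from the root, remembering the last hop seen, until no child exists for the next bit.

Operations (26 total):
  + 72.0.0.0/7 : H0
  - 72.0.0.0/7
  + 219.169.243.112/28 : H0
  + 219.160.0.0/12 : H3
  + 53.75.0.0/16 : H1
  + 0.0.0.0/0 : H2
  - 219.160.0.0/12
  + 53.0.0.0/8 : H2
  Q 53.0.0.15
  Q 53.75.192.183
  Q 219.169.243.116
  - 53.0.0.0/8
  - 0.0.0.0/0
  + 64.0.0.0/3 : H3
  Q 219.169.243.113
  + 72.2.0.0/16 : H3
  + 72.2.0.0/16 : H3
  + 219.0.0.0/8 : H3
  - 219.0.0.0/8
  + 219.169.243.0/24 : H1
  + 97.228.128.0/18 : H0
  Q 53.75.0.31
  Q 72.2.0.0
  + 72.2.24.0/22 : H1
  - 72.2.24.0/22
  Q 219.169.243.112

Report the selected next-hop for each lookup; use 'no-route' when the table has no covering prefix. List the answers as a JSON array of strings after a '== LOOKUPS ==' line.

Trace:
  + 72.0.0.0/7 (H0) depth=7
  - 72.0.0.0/7 clear@7
  + 219.169.243.112/28 (H0) depth=28
  + 219.160.0.0/12 (H3) depth=12
  + 53.75.0.0/16 (H1) depth=16
  + 0.0.0.0/0 (H2) depth=0
  - 219.160.0.0/12 clear@12
  + 53.0.0.0/8 (H2) depth=8
  Q 53.0.0.15: descend 001101010 ; hops seen [H2,H2] ; pick H2
  Q 53.75.192.183: descend 0011010101001011 ; hops seen [H2,H2,H1] ; pick H1
  Q 219.169.243.116: descend 1101101110101001111100110111 ; hops seen [H2,H0] ; pick H0
  - 53.0.0.0/8 clear@8
  - 0.0.0.0/0 clear@0
  + 64.0.0.0/3 (H3) depth=3
  Q 219.169.243.113: descend 1101101110101001111100110111 ; hops seen [H0] ; pick H0
  + 72.2.0.0/16 (H3) depth=16
  + 72.2.0.0/16 (H3) depth=16
  + 219.0.0.0/8 (H3) depth=8
  - 219.0.0.0/8 clear@8
  + 219.169.243.0/24 (H1) depth=24
  + 97.228.128.0/18 (H0) depth=18
  Q 53.75.0.31: descend 0011010101001011 ; hops seen [H1] ; pick H1
  Q 72.2.0.0: descend 0100100000000010 ; hops seen [H3,H3] ; pick H3
  + 72.2.24.0/22 (H1) depth=22
  - 72.2.24.0/22 clear@22
  Q 219.169.243.112: descend 1101101110101001111100110111 ; hops seen [H1,H0] ; pick H0

== LOOKUPS ==
["H2","H1","H0","H0","H1","H3","H0"]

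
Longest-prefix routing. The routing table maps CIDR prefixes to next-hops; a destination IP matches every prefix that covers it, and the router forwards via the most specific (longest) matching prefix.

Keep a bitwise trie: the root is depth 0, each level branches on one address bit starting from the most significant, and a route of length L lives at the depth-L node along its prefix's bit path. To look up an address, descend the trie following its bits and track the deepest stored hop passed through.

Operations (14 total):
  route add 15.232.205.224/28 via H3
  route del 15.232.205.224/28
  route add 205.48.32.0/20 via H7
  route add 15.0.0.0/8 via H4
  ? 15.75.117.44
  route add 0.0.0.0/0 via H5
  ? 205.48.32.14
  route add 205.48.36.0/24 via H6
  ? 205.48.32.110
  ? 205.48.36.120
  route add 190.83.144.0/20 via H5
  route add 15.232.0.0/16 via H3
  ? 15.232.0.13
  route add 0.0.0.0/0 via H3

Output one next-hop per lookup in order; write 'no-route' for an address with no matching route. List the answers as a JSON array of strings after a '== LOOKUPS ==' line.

Trace:
  add 15.232.205.224/28 -> H3 at depth 28
  del 15.232.205.224/28 (clear depth 28)
  add 205.48.32.0/20 -> H7 at depth 20
  add 15.0.0.0/8 -> H4 at depth 8
  ? 15.75.117.44  path d0:-→d1:-→d2:-→d3:-→d4:-→d5:-→d6:-→d7:-→d8:H4  best=H4
  add 0.0.0.0/0 -> H5 at depth 0
  ? 205.48.32.14  path d0:H5→d1:-→d2:-→d3:-→d4:-→d5:-→d6:-→d7:-→d8:-→d9:-→d10:-→d11:-→d12:-→d13:-→d14:-→d15:-→d16:-→d17:-→d18:-→d19:-→d20:H7  best=H7
  add 205.48.36.0/24 -> H6 at depth 24
  ? 205.48.32.110  path d0:H5→d1:-→d2:-→d3:-→d4:-→d5:-→d6:-→d7:-→d8:-→d9:-→d10:-→d11:-→d12:-→d13:-→d14:-→d15:-→d16:-→d17:-→d18:-→d19:-→d20:H7→d21:-  best=H7
  ? 205.48.36.120  path d0:H5→d1:-→d2:-→d3:-→d4:-→d5:-→d6:-→d7:-→d8:-→d9:-→d10:-→d11:-→d12:-→d13:-→d14:-→d15:-→d16:-→d17:-→d18:-→d19:-→d20:H7→d21:-→d22:-→d23:-→d24:H6  best=H6
  add 190.83.144.0/20 -> H5 at depth 20
  add 15.232.0.0/16 -> H3 at depth 16
  ? 15.232.0.13  path d0:H5→d1:-→d2:-→d3:-→d4:-→d5:-→d6:-→d7:-→d8:H4→d9:-→d10:-→d11:-→d12:-→d13:-→d14:-→d15:-→d16:H3  best=H3
  add 0.0.0.0/0 -> H3 at depth 0

== LOOKUPS ==
["H4","H7","H7","H6","H3"]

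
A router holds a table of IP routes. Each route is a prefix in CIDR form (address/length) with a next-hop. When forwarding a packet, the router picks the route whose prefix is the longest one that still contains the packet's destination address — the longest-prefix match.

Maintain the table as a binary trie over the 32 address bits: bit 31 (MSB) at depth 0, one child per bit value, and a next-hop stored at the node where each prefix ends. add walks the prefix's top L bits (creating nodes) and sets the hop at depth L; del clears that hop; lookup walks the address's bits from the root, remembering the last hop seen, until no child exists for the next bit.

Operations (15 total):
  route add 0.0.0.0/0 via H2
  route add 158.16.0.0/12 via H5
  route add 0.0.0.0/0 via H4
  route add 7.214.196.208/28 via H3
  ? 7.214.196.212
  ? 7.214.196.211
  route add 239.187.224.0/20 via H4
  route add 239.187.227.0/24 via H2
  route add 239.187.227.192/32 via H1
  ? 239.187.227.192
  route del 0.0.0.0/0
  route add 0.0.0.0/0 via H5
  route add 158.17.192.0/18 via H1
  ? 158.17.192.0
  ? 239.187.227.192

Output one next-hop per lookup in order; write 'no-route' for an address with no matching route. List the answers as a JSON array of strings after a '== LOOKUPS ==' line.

Process each operation:
  add 0.0.0.0/0 -> H2 at depth 0
  add 158.16.0.0/12 -> H5 at depth 12
  add 0.0.0.0/0 -> H4 at depth 0
  add 7.214.196.208/28 -> H3 at depth 28
  lookup 7.214.196.212: bits 0000011111010110110001001101 walk d0:H4→d1:-→d2:-→d3:-→d4:-→d5:-→d6:-→d7:-→d8:-→d9:-→d10:-→d11:-→d12:-→d13:-→d14:-→d15:-→d16:-→d17:-→d18:-→d19:-→d20:-→d21:-→d22:-→d23:-→d24:-→d25:-→d26:-→d27:-→d28:H3 -> H3
  lookup 7.214.196.211: bits 0000011111010110110001001101 walk d0:H4→d1:-→d2:-→d3:-→d4:-→d5:-→d6:-→d7:-→d8:-→d9:-→d10:-→d11:-→d12:-→d13:-→d14:-→d15:-→d16:-→d17:-→d18:-→d19:-→d20:-→d21:-→d22:-→d23:-→d24:-→d25:-→d26:-→d27:-→d28:H3 -> H3
  add 239.187.224.0/20 -> H4 at depth 20
  add 239.187.227.0/24 -> H2 at depth 24
  add 239.187.227.192/32 -> H1 at depth 32
  lookup 239.187.227.192: bits 11101111101110111110001111000000 walk d0:H4→d1:-→d2:-→d3:-→d4:-→d5:-→d6:-→d7:-→d8:-→d9:-→d10:-→d11:-→d12:-→d13:-→d14:-→d15:-→d16:-→d17:-→d18:-→d19:-→d20:H4→d21:-→d22:-→d23:-→d24:H2→d25:-→d26:-→d27:-→d28:-→d29:-→d30:-→d31:-→d32:H1 -> H1
  del 0.0.0.0/0 (clear depth 0)
  add 0.0.0.0/0 -> H5 at depth 0
  add 158.17.192.0/18 -> H1 at depth 18
  lookup 158.17.192.0: bits 100111100001000111 walk d0:H5→d1:-→d2:-→d3:-→d4:-→d5:-→d6:-→d7:-→d8:-→d9:-→d10:-→d11:-→d12:H5→d13:-→d14:-→d15:-→d16:-→d17:-→d18:H1 -> H1
  lookup 239.187.227.192: bits 11101111101110111110001111000000 walk d0:H5→d1:-→d2:-→d3:-→d4:-→d5:-→d6:-→d7:-→d8:-→d9:-→d10:-→d11:-→d12:-→d13:-→d14:-→d15:-→d16:-→d17:-→d18:-→d19:-→d20:H4→d21:-→d22:-→d23:-→d24:H2→d25:-→d26:-→d27:-→d28:-→d29:-→d30:-→d31:-→d32:H1 -> H1

== LOOKUPS ==
["H3","H3","H1","H1","H1"]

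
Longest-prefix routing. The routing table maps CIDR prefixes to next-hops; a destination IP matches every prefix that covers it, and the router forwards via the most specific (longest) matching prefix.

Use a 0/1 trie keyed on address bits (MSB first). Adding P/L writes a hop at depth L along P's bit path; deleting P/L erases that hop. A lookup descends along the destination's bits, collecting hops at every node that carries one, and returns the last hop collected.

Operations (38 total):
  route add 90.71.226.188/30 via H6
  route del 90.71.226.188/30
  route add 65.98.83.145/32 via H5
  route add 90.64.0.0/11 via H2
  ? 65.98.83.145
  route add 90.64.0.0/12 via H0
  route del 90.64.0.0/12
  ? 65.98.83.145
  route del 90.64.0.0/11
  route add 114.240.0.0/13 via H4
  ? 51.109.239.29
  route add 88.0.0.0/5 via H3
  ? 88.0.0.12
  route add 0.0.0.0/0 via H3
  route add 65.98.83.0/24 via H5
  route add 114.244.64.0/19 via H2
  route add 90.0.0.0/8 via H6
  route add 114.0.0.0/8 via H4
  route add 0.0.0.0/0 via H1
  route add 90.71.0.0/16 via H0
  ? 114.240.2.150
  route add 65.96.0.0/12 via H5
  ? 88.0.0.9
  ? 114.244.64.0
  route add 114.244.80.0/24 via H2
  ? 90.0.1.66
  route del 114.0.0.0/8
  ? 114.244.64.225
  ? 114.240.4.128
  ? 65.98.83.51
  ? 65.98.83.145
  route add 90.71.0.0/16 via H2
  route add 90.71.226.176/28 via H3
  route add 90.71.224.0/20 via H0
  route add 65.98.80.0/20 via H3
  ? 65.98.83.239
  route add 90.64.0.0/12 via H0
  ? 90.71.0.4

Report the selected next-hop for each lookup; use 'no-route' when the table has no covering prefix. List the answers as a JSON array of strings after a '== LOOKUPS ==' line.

Apply in order:
  + 90.71.226.188/30 (H6) depth=30
  del 90.71.226.188/30 (clear depth 30)
  + 65.98.83.145/32 (H5) depth=32
  + 90.64.0.0/11 (H2) depth=11
  lookup 65.98.83.145: bits 01000001011000100101001110010001 walk d0:-→d1:-→d2:-→d3:-→d4:-→d5:-→d6:-→d7:-→d8:-→d9:-→d10:-→d11:-→d12:-→d13:-→d14:-→d15:-→d16:-→d17:-→d18:-→d19:-→d20:-→d21:-→d22:-→d23:-→d24:-→d25:-→d26:-→d27:-→d28:-→d29:-→d30:-→d31:-→d32:H5 -> H5
  + 90.64.0.0/12 (H0) depth=12
  del 90.64.0.0/12 (clear depth 12)
  lookup 65.98.83.145: bits 01000001011000100101001110010001 walk d0:-→d1:-→d2:-→d3:-→d4:-→d5:-→d6:-→d7:-→d8:-→d9:-→d10:-→d11:-→d12:-→d13:-→d14:-→d15:-→d16:-→d17:-→d18:-→d19:-→d20:-→d21:-→d22:-→d23:-→d24:-→d25:-→d26:-→d27:-→d28:-→d29:-→d30:-→d31:-→d32:H5 -> H5
  del 90.64.0.0/11 (clear depth 11)
  + 114.240.0.0/13 (H4) depth=13
  lookup 51.109.239.29: bits 0 walk d0:-→d1:- -> no-route
  + 88.0.0.0/5 (H3) depth=5
  lookup 88.0.0.12: bits 010110 walk d0:-→d1:-→d2:-→d3:-→d4:-→d5:H3→d6:- -> H3
  + 0.0.0.0/0 (H3) depth=0
  + 65.98.83.0/24 (H5) depth=24
  + 114.244.64.0/19 (H2) depth=19
  + 90.0.0.0/8 (H6) depth=8
  + 114.0.0.0/8 (H4) depth=8
  + 0.0.0.0/0 (H1) depth=0
  + 90.71.0.0/16 (H0) depth=16
  lookup 114.240.2.150: bits 0111001011110 walk d0:H1→d1:-→d2:-→d3:-→d4:-→d5:-→d6:-→d7:-→d8:H4→d9:-→d10:-→d11:-→d12:-→d13:H4 -> H4
  + 65.96.0.0/12 (H5) depth=12
  lookup 88.0.0.9: bits 010110 walk d0:H1→d1:-→d2:-→d3:-→d4:-→d5:H3→d6:- -> H3
  lookup 114.244.64.0: bits 0111001011110100010 walk d0:H1→d1:-→d2:-→d3:-→d4:-→d5:-→d6:-→d7:-→d8:H4→d9:-→d10:-→d11:-→d12:-→d13:H4→d14:-→d15:-→d16:-→d17:-→d18:-→d19:H2 -> H2
  + 114.244.80.0/24 (H2) depth=24
  lookup 90.0.1.66: bits 010110100 walk d0:H1→d1:-→d2:-→d3:-→d4:-→d5:H3→d6:-→d7:-→d8:H6→d9:- -> H6
  del 114.0.0.0/8 (clear depth 8)
  lookup 114.244.64.225: bits 0111001011110100010 walk d0:H1→d1:-→d2:-→d3:-→d4:-→d5:-→d6:-→d7:-→d8:-→d9:-→d10:-→d11:-→d12:-→d13:H4→d14:-→d15:-→d16:-→d17:-→d18:-→d19:H2 -> H2
  lookup 114.240.4.128: bits 0111001011110 walk d0:H1→d1:-→d2:-→d3:-→d4:-→d5:-→d6:-→d7:-→d8:-→d9:-→d10:-→d11:-→d12:-→d13:H4 -> H4
  lookup 65.98.83.51: bits 010000010110001001010011 walk d0:H1→d1:-→d2:-→d3:-→d4:-→d5:-→d6:-→d7:-→d8:-→d9:-→d10:-→d11:-→d12:H5→d13:-→d14:-→d15:-→d16:-→d17:-→d18:-→d19:-→d20:-→d21:-→d22:-→d23:-→d24:H5 -> H5
  lookup 65.98.83.145: bits 01000001011000100101001110010001 walk d0:H1→d1:-→d2:-→d3:-→d4:-→d5:-→d6:-→d7:-→d8:-→d9:-→d10:-→d11:-→d12:H5→d13:-→d14:-→d15:-→d16:-→d17:-→d18:-→d19:-→d20:-→d21:-→d22:-→d23:-→d24:H5→d25:-→d26:-→d27:-→d28:-→d29:-→d30:-→d31:-→d32:H5 -> H5
  + 90.71.0.0/16 (H2) depth=16
  + 90.71.226.176/28 (H3) depth=28
  + 90.71.224.0/20 (H0) depth=20
  + 65.98.80.0/20 (H3) depth=20
  lookup 65.98.83.239: bits 0100000101100010010100111 walk d0:H1→d1:-→d2:-→d3:-→d4:-→d5:-→d6:-→d7:-→d8:-→d9:-→d10:-→d11:-→d12:H5→d13:-→d14:-→d15:-→d16:-→d17:-→d18:-→d19:-→d20:H3→d21:-→d22:-→d23:-→d24:H5→d25:- -> H5
  + 90.64.0.0/12 (H0) depth=12
  lookup 90.71.0.4: bits 0101101001000111 walk d0:H1→d1:-→d2:-→d3:-→d4:-→d5:H3→d6:-→d7:-→d8:H6→d9:-→d10:-→d11:-→d12:H0→d13:-→d14:-→d15:-→d16:H2 -> H2

== LOOKUPS ==
["H5","H5","no-route","H3","H4","H3","H2","H6","H2","H4","H5","H5","H5","H2"]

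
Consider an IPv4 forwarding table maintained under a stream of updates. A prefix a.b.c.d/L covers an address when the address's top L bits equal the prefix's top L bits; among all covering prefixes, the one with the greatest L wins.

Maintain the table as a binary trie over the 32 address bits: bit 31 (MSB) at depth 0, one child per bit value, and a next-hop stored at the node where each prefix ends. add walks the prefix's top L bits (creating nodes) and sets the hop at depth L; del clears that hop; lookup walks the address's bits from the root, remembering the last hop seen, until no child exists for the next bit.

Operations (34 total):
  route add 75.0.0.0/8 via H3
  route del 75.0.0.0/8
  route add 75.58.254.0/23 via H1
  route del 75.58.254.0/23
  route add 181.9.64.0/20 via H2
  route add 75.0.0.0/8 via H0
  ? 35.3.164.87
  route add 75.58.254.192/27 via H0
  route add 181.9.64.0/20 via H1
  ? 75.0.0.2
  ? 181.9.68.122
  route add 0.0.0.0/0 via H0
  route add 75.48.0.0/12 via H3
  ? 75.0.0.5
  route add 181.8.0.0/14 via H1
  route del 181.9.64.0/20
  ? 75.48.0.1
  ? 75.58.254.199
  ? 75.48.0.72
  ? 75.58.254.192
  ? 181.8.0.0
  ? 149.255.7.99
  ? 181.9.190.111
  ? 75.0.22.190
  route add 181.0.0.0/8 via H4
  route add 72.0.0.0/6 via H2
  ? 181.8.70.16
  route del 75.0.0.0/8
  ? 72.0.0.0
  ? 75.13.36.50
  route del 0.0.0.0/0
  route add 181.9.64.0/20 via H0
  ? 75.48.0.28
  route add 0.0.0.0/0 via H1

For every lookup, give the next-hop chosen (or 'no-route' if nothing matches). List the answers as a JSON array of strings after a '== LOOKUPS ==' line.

Apply in order:
  + 75.0.0.0/8 (H3) depth=8
  del 75.0.0.0/8 (clear depth 8)
  + 75.58.254.0/23 (H1) depth=23
  del 75.58.254.0/23 (clear depth 23)
  + 181.9.64.0/20 (H2) depth=20
  + 75.0.0.0/8 (H0) depth=8
  Q 35.3.164.87: descend 0 ; hops seen [∅] ; pick no-route
  + 75.58.254.192/27 (H0) depth=27
  + 181.9.64.0/20 (H1) depth=20
  Q 75.0.0.2: descend 0100101100 ; hops seen [H0] ; pick H0
  Q 181.9.68.122: descend 10110101000010010100 ; hops seen [H1] ; pick H1
  + 0.0.0.0/0 (H0) depth=0
  + 75.48.0.0/12 (H3) depth=12
  Q 75.0.0.5: descend 0100101100 ; hops seen [H0,H0] ; pick H0
  + 181.8.0.0/14 (H1) depth=14
  del 181.9.64.0/20 (clear depth 20)
  Q 75.48.0.1: descend 010010110011 ; hops seen [H0,H0,H3] ; pick H3
  Q 75.58.254.199: descend 010010110011101011111110110 ; hops seen [H0,H0,H3,H0] ; pick H0
  Q 75.48.0.72: descend 010010110011 ; hops seen [H0,H0,H3] ; pick H3
  Q 75.58.254.192: descend 010010110011101011111110110 ; hops seen [H0,H0,H3,H0] ; pick H0
  Q 181.8.0.0: descend 101101010000100 ; hops seen [H0,H1] ; pick H1
  Q 149.255.7.99: descend 10 ; hops seen [H0] ; pick H0
  Q 181.9.190.111: descend 1011010100001001 ; hops seen [H0,H1] ; pick H1
  Q 75.0.22.190: descend 0100101100 ; hops seen [H0,H0] ; pick H0
  + 181.0.0.0/8 (H4) depth=8
  + 72.0.0.0/6 (H2) depth=6
  Q 181.8.70.16: descend 101101010000100 ; hops seen [H0,H4,H1] ; pick H1
  del 75.0.0.0/8 (clear depth 8)
  Q 72.0.0.0: descend 010010 ; hops seen [H0,H2] ; pick H2
  Q 75.13.36.50: descend 0100101100 ; hops seen [H0,H2] ; pick H2
  del 0.0.0.0/0 (clear depth 0)
  + 181.9.64.0/20 (H0) depth=20
  Q 75.48.0.28: descend 010010110011 ; hops seen [H2,H3] ; pick H3
  + 0.0.0.0/0 (H1) depth=0

== LOOKUPS ==
["no-route","H0","H1","H0","H3","H0","H3","H0","H1","H0","H1","H0","H1","H2","H2","H3"]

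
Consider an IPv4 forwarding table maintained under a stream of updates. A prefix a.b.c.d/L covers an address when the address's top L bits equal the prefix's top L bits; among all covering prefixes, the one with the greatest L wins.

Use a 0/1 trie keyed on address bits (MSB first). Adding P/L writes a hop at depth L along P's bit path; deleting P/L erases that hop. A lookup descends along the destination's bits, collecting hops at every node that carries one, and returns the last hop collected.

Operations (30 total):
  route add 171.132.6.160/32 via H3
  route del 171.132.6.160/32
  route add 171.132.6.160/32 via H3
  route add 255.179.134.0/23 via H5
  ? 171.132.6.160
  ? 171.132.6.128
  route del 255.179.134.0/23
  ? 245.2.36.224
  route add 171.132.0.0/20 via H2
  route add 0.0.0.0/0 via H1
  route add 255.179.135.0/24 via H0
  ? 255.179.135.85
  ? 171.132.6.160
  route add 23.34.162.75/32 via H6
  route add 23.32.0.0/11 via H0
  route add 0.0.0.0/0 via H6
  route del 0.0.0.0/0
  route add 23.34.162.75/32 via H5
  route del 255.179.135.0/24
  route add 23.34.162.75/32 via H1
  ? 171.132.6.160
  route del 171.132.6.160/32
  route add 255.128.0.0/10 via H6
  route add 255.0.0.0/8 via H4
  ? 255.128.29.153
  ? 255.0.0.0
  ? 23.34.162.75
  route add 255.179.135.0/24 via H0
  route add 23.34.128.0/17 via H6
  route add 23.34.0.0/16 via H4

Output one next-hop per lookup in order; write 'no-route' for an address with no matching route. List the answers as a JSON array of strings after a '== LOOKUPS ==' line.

Apply in order:
  + 171.132.6.160/32 (H3) depth=32
  del 171.132.6.160/32 (clear depth 32)
  + 171.132.6.160/32 (H3) depth=32
  + 255.179.134.0/23 (H5) depth=23
  Q 171.132.6.160: descend 10101011100001000000011010100000 ; hops seen [H3] ; pick H3
  Q 171.132.6.128: descend 10101011100001000000011010 ; hops seen [∅] ; pick no-route
  del 255.179.134.0/23 (clear depth 23)
  Q 245.2.36.224: descend 1111 ; hops seen [∅] ; pick no-route
  + 171.132.0.0/20 (H2) depth=20
  + 0.0.0.0/0 (H1) depth=0
  + 255.179.135.0/24 (H0) depth=24
  Q 255.179.135.85: descend 111111111011001110000111 ; hops seen [H1,H0] ; pick H0
  Q 171.132.6.160: descend 10101011100001000000011010100000 ; hops seen [H1,H2,H3] ; pick H3
  + 23.34.162.75/32 (H6) depth=32
  + 23.32.0.0/11 (H0) depth=11
  + 0.0.0.0/0 (H6) depth=0
  del 0.0.0.0/0 (clear depth 0)
  + 23.34.162.75/32 (H5) depth=32
  del 255.179.135.0/24 (clear depth 24)
  + 23.34.162.75/32 (H1) depth=32
  Q 171.132.6.160: descend 10101011100001000000011010100000 ; hops seen [H2,H3] ; pick H3
  del 171.132.6.160/32 (clear depth 32)
  + 255.128.0.0/10 (H6) depth=10
  + 255.0.0.0/8 (H4) depth=8
  Q 255.128.29.153: descend 1111111110 ; hops seen [H4,H6] ; pick H6
  Q 255.0.0.0: descend 11111111 ; hops seen [H4] ; pick H4
  Q 23.34.162.75: descend 00010111001000101010001001001011 ; hops seen [H0,H1] ; pick H1
  + 255.179.135.0/24 (H0) depth=24
  + 23.34.128.0/17 (H6) depth=17
  + 23.34.0.0/16 (H4) depth=16

== LOOKUPS ==
["H3","no-route","no-route","H0","H3","H3","H6","H4","H1"]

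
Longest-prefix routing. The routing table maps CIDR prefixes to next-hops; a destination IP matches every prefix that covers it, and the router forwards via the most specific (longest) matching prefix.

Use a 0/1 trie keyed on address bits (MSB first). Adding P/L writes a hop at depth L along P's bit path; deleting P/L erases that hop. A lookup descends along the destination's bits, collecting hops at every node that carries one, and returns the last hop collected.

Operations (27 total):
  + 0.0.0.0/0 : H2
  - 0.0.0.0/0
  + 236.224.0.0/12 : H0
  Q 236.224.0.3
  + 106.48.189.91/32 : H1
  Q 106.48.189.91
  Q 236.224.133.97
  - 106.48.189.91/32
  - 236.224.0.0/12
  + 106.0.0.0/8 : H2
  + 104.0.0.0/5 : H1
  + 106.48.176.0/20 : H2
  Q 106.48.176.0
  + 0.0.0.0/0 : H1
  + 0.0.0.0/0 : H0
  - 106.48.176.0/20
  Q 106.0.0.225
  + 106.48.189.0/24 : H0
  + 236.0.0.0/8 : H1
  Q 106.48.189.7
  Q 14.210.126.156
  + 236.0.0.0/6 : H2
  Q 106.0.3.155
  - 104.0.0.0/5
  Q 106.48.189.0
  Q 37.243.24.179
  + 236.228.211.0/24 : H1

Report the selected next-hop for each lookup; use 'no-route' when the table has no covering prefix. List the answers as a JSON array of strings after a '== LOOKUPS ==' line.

Apply in order:
  + 0.0.0.0/0 (H2) depth=0
  - 0.0.0.0/0 clear@0
  + 236.224.0.0/12 (H0) depth=12
  ? 236.224.0.3  path d0:-→d1:-→d2:-→d3:-→d4:-→d5:-→d6:-→d7:-→d8:-→d9:-→d10:-→d11:-→d12:H0  best=H0
  + 106.48.189.91/32 (H1) depth=32
  ? 106.48.189.91  path d0:-→d1:-→d2:-→d3:-→d4:-→d5:-→d6:-→d7:-→d8:-→d9:-→d10:-→d11:-→d12:-→d13:-→d14:-→d15:-→d16:-→d17:-→d18:-→d19:-→d20:-→d21:-→d22:-→d23:-→d24:-→d25:-→d26:-→d27:-→d28:-→d29:-→d30:-→d31:-→d32:H1  best=H1
  ? 236.224.133.97  path d0:-→d1:-→d2:-→d3:-→d4:-→d5:-→d6:-→d7:-→d8:-→d9:-→d10:-→d11:-→d12:H0  best=H0
  - 106.48.189.91/32 clear@32
  - 236.224.0.0/12 clear@12
  + 106.0.0.0/8 (H2) depth=8
  + 104.0.0.0/5 (H1) depth=5
  + 106.48.176.0/20 (H2) depth=20
  ? 106.48.176.0  path d0:-→d1:-→d2:-→d3:-→d4:-→d5:H1→d6:-→d7:-→d8:H2→d9:-→d10:-→d11:-→d12:-→d13:-→d14:-→d15:-→d16:-→d17:-→d18:-→d19:-→d20:H2  best=H2
  + 0.0.0.0/0 (H1) depth=0
  + 0.0.0.0/0 (H0) depth=0
  - 106.48.176.0/20 clear@20
  ? 106.0.0.225  path d0:H0→d1:-→d2:-→d3:-→d4:-→d5:H1→d6:-→d7:-→d8:H2→d9:-→d10:-  best=H2
  + 106.48.189.0/24 (H0) depth=24
  + 236.0.0.0/8 (H1) depth=8
  ? 106.48.189.7  path d0:H0→d1:-→d2:-→d3:-→d4:-→d5:H1→d6:-→d7:-→d8:H2→d9:-→d10:-→d11:-→d12:-→d13:-→d14:-→d15:-→d16:-→d17:-→d18:-→d19:-→d20:-→d21:-→d22:-→d23:-→d24:H0→d25:-  best=H0
  ? 14.210.126.156  path d0:H0→d1:-  best=H0
  + 236.0.0.0/6 (H2) depth=6
  ? 106.0.3.155  path d0:H0→d1:-→d2:-→d3:-→d4:-→d5:H1→d6:-→d7:-→d8:H2→d9:-→d10:-  best=H2
  - 104.0.0.0/5 clear@5
  ? 106.48.189.0  path d0:H0→d1:-→d2:-→d3:-→d4:-→d5:-→d6:-→d7:-→d8:H2→d9:-→d10:-→d11:-→d12:-→d13:-→d14:-→d15:-→d16:-→d17:-→d18:-→d19:-→d20:-→d21:-→d22:-→d23:-→d24:H0→d25:-  best=H0
  ? 37.243.24.179  path d0:H0→d1:-  best=H0
  + 236.228.211.0/24 (H1) depth=24

== LOOKUPS ==
["H0","H1","H0","H2","H2","H0","H0","H2","H0","H0"]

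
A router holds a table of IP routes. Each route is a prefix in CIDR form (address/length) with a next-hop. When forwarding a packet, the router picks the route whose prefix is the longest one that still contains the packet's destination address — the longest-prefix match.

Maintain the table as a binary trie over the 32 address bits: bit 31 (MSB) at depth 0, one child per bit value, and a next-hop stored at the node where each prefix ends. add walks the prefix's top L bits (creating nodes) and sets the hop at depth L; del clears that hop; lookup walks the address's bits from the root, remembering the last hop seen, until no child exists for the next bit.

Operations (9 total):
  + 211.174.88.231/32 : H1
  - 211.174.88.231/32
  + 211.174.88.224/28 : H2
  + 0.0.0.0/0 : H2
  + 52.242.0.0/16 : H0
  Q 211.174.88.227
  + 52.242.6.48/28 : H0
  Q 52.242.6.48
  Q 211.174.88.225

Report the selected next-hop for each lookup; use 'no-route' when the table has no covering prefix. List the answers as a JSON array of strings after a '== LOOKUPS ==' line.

Process each operation:
  + 211.174.88.231/32 (H1) depth=32
  - 211.174.88.231/32 clear@32
  + 211.174.88.224/28 (H2) depth=28
  + 0.0.0.0/0 (H2) depth=0
  + 52.242.0.0/16 (H0) depth=16
  lookup 211.174.88.227: bits 11010011101011100101100011100 walk d0:H2→d1:-→d2:-→d3:-→d4:-→d5:-→d6:-→d7:-→d8:-→d9:-→d10:-→d11:-→d12:-→d13:-→d14:-→d15:-→d16:-→d17:-→d18:-→d19:-→d20:-→d21:-→d22:-→d23:-→d24:-→d25:-→d26:-→d27:-→d28:H2→d29:- -> H2
  + 52.242.6.48/28 (H0) depth=28
  lookup 52.242.6.48: bits 0011010011110010000001100011 walk d0:H2→d1:-→d2:-→d3:-→d4:-→d5:-→d6:-→d7:-→d8:-→d9:-→d10:-→d11:-→d12:-→d13:-→d14:-→d15:-→d16:H0→d17:-→d18:-→d19:-→d20:-→d21:-→d22:-→d23:-→d24:-→d25:-→d26:-→d27:-→d28:H0 -> H0
  lookup 211.174.88.225: bits 11010011101011100101100011100 walk d0:H2→d1:-→d2:-→d3:-→d4:-→d5:-→d6:-→d7:-→d8:-→d9:-→d10:-→d11:-→d12:-→d13:-→d14:-→d15:-→d16:-→d17:-→d18:-→d19:-→d20:-→d21:-→d22:-→d23:-→d24:-→d25:-→d26:-→d27:-→d28:H2→d29:- -> H2

== LOOKUPS ==
["H2","H0","H2"]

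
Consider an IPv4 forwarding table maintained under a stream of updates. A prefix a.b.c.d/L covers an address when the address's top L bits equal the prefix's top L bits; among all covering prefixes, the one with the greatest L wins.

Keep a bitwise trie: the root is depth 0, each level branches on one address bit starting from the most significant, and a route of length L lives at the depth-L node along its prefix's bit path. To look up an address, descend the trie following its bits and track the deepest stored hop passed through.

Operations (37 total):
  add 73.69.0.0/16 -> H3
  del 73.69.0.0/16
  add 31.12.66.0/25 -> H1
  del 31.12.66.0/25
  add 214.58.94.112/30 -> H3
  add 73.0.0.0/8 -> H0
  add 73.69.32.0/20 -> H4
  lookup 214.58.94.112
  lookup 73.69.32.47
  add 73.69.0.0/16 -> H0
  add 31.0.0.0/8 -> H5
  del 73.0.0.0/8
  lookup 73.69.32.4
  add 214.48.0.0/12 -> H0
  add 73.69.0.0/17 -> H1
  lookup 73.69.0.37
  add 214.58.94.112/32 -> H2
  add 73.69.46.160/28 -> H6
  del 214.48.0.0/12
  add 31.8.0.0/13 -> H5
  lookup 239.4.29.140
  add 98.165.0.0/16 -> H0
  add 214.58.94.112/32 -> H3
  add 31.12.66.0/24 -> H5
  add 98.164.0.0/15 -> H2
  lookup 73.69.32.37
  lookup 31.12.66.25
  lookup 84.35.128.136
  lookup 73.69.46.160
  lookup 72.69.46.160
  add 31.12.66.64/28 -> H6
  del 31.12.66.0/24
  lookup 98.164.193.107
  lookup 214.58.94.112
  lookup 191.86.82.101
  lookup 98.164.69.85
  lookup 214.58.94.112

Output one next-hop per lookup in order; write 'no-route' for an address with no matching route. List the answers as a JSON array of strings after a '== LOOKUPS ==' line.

Apply in order:
  add 73.69.0.0/16 -> H3 at depth 16
  del 73.69.0.0/16 (clear depth 16)
  add 31.12.66.0/25 -> H1 at depth 25
  del 31.12.66.0/25 (clear depth 25)
  add 214.58.94.112/30 -> H3 at depth 30
  add 73.0.0.0/8 -> H0 at depth 8
  add 73.69.32.0/20 -> H4 at depth 20
  lookup 214.58.94.112: bits 110101100011101001011110011100 walk d0:-→d1:-→d2:-→d3:-→d4:-→d5:-→d6:-→d7:-→d8:-→d9:-→d10:-→d11:-→d12:-→d13:-→d14:-→d15:-→d16:-→d17:-→d18:-→d19:-→d20:-→d21:-→d22:-→d23:-→d24:-→d25:-→d26:-→d27:-→d28:-→d29:-→d30:H3 -> H3
  lookup 73.69.32.47: bits 01001001010001010010 walk d0:-→d1:-→d2:-→d3:-→d4:-→d5:-→d6:-→d7:-→d8:H0→d9:-→d10:-→d11:-→d12:-→d13:-→d14:-→d15:-→d16:-→d17:-→d18:-→d19:-→d20:H4 -> H4
  add 73.69.0.0/16 -> H0 at depth 16
  add 31.0.0.0/8 -> H5 at depth 8
  del 73.0.0.0/8 (clear depth 8)
  lookup 73.69.32.4: bits 01001001010001010010 walk d0:-→d1:-→d2:-→d3:-→d4:-→d5:-→d6:-→d7:-→d8:-→d9:-→d10:-→d11:-→d12:-→d13:-→d14:-→d15:-→d16:H0→d17:-→d18:-→d19:-→d20:H4 -> H4
  add 214.48.0.0/12 -> H0 at depth 12
  add 73.69.0.0/17 -> H1 at depth 17
  lookup 73.69.0.37: bits 010010010100010100 walk d0:-→d1:-→d2:-→d3:-→d4:-→d5:-→d6:-→d7:-→d8:-→d9:-→d10:-→d11:-→d12:-→d13:-→d14:-→d15:-→d16:H0→d17:H1→d18:- -> H1
  add 214.58.94.112/32 -> H2 at depth 32
  add 73.69.46.160/28 -> H6 at depth 28
  del 214.48.0.0/12 (clear depth 12)
  add 31.8.0.0/13 -> H5 at depth 13
  lookup 239.4.29.140: bits 11 walk d0:-→d1:-→d2:- -> no-route
  add 98.165.0.0/16 -> H0 at depth 16
  add 214.58.94.112/32 -> H3 at depth 32
  add 31.12.66.0/24 -> H5 at depth 24
  add 98.164.0.0/15 -> H2 at depth 15
  lookup 73.69.32.37: bits 01001001010001010010 walk d0:-→d1:-→d2:-→d3:-→d4:-→d5:-→d6:-→d7:-→d8:-→d9:-→d10:-→d11:-→d12:-→d13:-→d14:-→d15:-→d16:H0→d17:H1→d18:-→d19:-→d20:H4 -> H4
  lookup 31.12.66.25: bits 0001111100001100010000100 walk d0:-→d1:-→d2:-→d3:-→d4:-→d5:-→d6:-→d7:-→d8:H5→d9:-→d10:-→d11:-→d12:-→d13:H5→d14:-→d15:-→d16:-→d17:-→d18:-→d19:-→d20:-→d21:-→d22:-→d23:-→d24:H5→d25:- -> H5
  lookup 84.35.128.136: bits 010 walk d0:-→d1:-→d2:-→d3:- -> no-route
  lookup 73.69.46.160: bits 0100100101000101001011101010 walk d0:-→d1:-→d2:-→d3:-→d4:-→d5:-→d6:-→d7:-→d8:-→d9:-→d10:-→d11:-→d12:-→d13:-→d14:-→d15:-→d16:H0→d17:H1→d18:-→d19:-→d20:H4→d21:-→d22:-→d23:-→d24:-→d25:-→d26:-→d27:-→d28:H6 -> H6
  lookup 72.69.46.160: bits 0100100 walk d0:-→d1:-→d2:-→d3:-→d4:-→d5:-→d6:-→d7:- -> no-route
  add 31.12.66.64/28 -> H6 at depth 28
  del 31.12.66.0/24 (clear depth 24)
  lookup 98.164.193.107: bits 011000101010010 walk d0:-→d1:-→d2:-→d3:-→d4:-→d5:-→d6:-→d7:-→d8:-→d9:-→d10:-→d11:-→d12:-→d13:-→d14:-→d15:H2 -> H2
  lookup 214.58.94.112: bits 11010110001110100101111001110000 walk d0:-→d1:-→d2:-→d3:-→d4:-→d5:-→d6:-→d7:-→d8:-→d9:-→d10:-→d11:-→d12:-→d13:-→d14:-→d15:-→d16:-→d17:-→d18:-→d19:-→d20:-→d21:-→d22:-→d23:-→d24:-→d25:-→d26:-→d27:-→d28:-→d29:-→d30:H3→d31:-→d32:H3 -> H3
  lookup 191.86.82.101: bits 1 walk d0:-→d1:- -> no-route
  lookup 98.164.69.85: bits 011000101010010 walk d0:-→d1:-→d2:-→d3:-→d4:-→d5:-→d6:-→d7:-→d8:-→d9:-→d10:-→d11:-→d12:-→d13:-→d14:-→d15:H2 -> H2
  lookup 214.58.94.112: bits 11010110001110100101111001110000 walk d0:-→d1:-→d2:-→d3:-→d4:-→d5:-→d6:-→d7:-→d8:-→d9:-→d10:-→d11:-→d12:-→d13:-→d14:-→d15:-→d16:-→d17:-→d18:-→d19:-→d20:-→d21:-→d22:-→d23:-→d24:-→d25:-→d26:-→d27:-→d28:-→d29:-→d30:H3→d31:-→d32:H3 -> H3

== LOOKUPS ==
["H3","H4","H4","H1","no-route","H4","H5","no-route","H6","no-route","H2","H3","no-route","H2","H3"]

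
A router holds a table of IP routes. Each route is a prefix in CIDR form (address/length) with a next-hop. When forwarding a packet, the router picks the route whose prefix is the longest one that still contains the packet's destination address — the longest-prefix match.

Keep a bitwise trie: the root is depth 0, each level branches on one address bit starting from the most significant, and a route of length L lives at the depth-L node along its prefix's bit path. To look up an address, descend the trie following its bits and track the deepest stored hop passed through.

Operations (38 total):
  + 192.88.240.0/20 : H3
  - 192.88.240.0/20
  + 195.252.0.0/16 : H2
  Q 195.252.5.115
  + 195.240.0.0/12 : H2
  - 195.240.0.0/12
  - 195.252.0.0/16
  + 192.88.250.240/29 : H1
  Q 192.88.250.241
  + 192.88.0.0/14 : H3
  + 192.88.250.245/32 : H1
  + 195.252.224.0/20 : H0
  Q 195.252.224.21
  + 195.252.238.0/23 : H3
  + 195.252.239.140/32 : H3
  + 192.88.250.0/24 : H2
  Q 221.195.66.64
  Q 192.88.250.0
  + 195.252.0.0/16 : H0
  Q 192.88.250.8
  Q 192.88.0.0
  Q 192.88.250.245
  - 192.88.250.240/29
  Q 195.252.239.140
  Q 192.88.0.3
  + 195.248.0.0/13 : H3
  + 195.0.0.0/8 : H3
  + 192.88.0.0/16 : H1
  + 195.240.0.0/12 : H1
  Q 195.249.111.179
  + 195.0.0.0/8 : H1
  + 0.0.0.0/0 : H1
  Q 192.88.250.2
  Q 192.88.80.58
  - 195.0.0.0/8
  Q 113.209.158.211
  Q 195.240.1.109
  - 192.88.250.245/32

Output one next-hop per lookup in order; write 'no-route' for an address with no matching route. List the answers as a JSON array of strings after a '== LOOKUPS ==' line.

Process each operation:
  add 192.88.240.0/20 -> H3 at depth 20
  del 192.88.240.0/20 (clear depth 20)
  add 195.252.0.0/16 -> H2 at depth 16
  lookup 195.252.5.115: bits 1100001111111100 walk d0:-→d1:-→d2:-→d3:-→d4:-→d5:-→d6:-→d7:-→d8:-→d9:-→d10:-→d11:-→d12:-→d13:-→d14:-→d15:-→d16:H2 -> H2
  add 195.240.0.0/12 -> H2 at depth 12
  del 195.240.0.0/12 (clear depth 12)
  del 195.252.0.0/16 (clear depth 16)
  add 192.88.250.240/29 -> H1 at depth 29
  lookup 192.88.250.241: bits 11000000010110001111101011110 walk d0:-→d1:-→d2:-→d3:-→d4:-→d5:-→d6:-→d7:-→d8:-→d9:-→d10:-→d11:-→d12:-→d13:-→d14:-→d15:-→d16:-→d17:-→d18:-→d19:-→d20:-→d21:-→d22:-→d23:-→d24:-→d25:-→d26:-→d27:-→d28:-→d29:H1 -> H1
  add 192.88.0.0/14 -> H3 at depth 14
  add 192.88.250.245/32 -> H1 at depth 32
  add 195.252.224.0/20 -> H0 at depth 20
  lookup 195.252.224.21: bits 11000011111111001110 walk d0:-→d1:-→d2:-→d3:-→d4:-→d5:-→d6:-→d7:-→d8:-→d9:-→d10:-→d11:-→d12:-→d13:-→d14:-→d15:-→d16:-→d17:-→d18:-→d19:-→d20:H0 -> H0
  add 195.252.238.0/23 -> H3 at depth 23
  add 195.252.239.140/32 -> H3 at depth 32
  add 192.88.250.0/24 -> H2 at depth 24
  lookup 221.195.66.64: bits 110 walk d0:-→d1:-→d2:-→d3:- -> no-route
  lookup 192.88.250.0: bits 110000000101100011111010 walk d0:-→d1:-→d2:-→d3:-→d4:-→d5:-→d6:-→d7:-→d8:-→d9:-→d10:-→d11:-→d12:-→d13:-→d14:H3→d15:-→d16:-→d17:-→d18:-→d19:-→d20:-→d21:-→d22:-→d23:-→d24:H2 -> H2
  add 195.252.0.0/16 -> H0 at depth 16
  lookup 192.88.250.8: bits 110000000101100011111010 walk d0:-→d1:-→d2:-→d3:-→d4:-→d5:-→d6:-→d7:-→d8:-→d9:-→d10:-→d11:-→d12:-→d13:-→d14:H3→d15:-→d16:-→d17:-→d18:-→d19:-→d20:-→d21:-→d22:-→d23:-→d24:H2 -> H2
  lookup 192.88.0.0: bits 1100000001011000 walk d0:-→d1:-→d2:-→d3:-→d4:-→d5:-→d6:-→d7:-→d8:-→d9:-→d10:-→d11:-→d12:-→d13:-→d14:H3→d15:-→d16:- -> H3
  lookup 192.88.250.245: bits 11000000010110001111101011110101 walk d0:-→d1:-→d2:-→d3:-→d4:-→d5:-→d6:-→d7:-→d8:-→d9:-→d10:-→d11:-→d12:-→d13:-→d14:H3→d15:-→d16:-→d17:-→d18:-→d19:-→d20:-→d21:-→d22:-→d23:-→d24:H2→d25:-→d26:-→d27:-→d28:-→d29:H1→d30:-→d31:-→d32:H1 -> H1
  del 192.88.250.240/29 (clear depth 29)
  lookup 195.252.239.140: bits 11000011111111001110111110001100 walk d0:-→d1:-→d2:-→d3:-→d4:-→d5:-→d6:-→d7:-→d8:-→d9:-→d10:-→d11:-→d12:-→d13:-→d14:-→d15:-→d16:H0→d17:-→d18:-→d19:-→d20:H0→d21:-→d22:-→d23:H3→d24:-→d25:-→d26:-→d27:-→d28:-→d29:-→d30:-→d31:-→d32:H3 -> H3
  lookup 192.88.0.3: bits 1100000001011000 walk d0:-→d1:-→d2:-→d3:-→d4:-→d5:-→d6:-→d7:-→d8:-→d9:-→d10:-→d11:-→d12:-→d13:-→d14:H3→d15:-→d16:- -> H3
  add 195.248.0.0/13 -> H3 at depth 13
  add 195.0.0.0/8 -> H3 at depth 8
  add 192.88.0.0/16 -> H1 at depth 16
  add 195.240.0.0/12 -> H1 at depth 12
  lookup 195.249.111.179: bits 1100001111111 walk d0:-→d1:-→d2:-→d3:-→d4:-→d5:-→d6:-→d7:-→d8:H3→d9:-→d10:-→d11:-→d12:H1→d13:H3 -> H3
  add 195.0.0.0/8 -> H1 at depth 8
  add 0.0.0.0/0 -> H1 at depth 0
  lookup 192.88.250.2: bits 110000000101100011111010 walk d0:H1→d1:-→d2:-→d3:-→d4:-→d5:-→d6:-→d7:-→d8:-→d9:-→d10:-→d11:-→d12:-→d13:-→d14:H3→d15:-→d16:H1→d17:-→d18:-→d19:-→d20:-→d21:-→d22:-→d23:-→d24:H2 -> H2
  lookup 192.88.80.58: bits 1100000001011000 walk d0:H1→d1:-→d2:-→d3:-→d4:-→d5:-→d6:-→d7:-→d8:-→d9:-→d10:-→d11:-→d12:-→d13:-→d14:H3→d15:-→d16:H1 -> H1
  del 195.0.0.0/8 (clear depth 8)
  lookup 113.209.158.211: bits ε walk d0:H1 -> H1
  lookup 195.240.1.109: bits 110000111111 walk d0:H1→d1:-→d2:-→d3:-→d4:-→d5:-→d6:-→d7:-→d8:-→d9:-→d10:-→d11:-→d12:H1 -> H1
  del 192.88.250.245/32 (clear depth 32)

== LOOKUPS ==
["H2","H1","H0","no-route","H2","H2","H3","H1","H3","H3","H3","H2","H1","H1","H1"]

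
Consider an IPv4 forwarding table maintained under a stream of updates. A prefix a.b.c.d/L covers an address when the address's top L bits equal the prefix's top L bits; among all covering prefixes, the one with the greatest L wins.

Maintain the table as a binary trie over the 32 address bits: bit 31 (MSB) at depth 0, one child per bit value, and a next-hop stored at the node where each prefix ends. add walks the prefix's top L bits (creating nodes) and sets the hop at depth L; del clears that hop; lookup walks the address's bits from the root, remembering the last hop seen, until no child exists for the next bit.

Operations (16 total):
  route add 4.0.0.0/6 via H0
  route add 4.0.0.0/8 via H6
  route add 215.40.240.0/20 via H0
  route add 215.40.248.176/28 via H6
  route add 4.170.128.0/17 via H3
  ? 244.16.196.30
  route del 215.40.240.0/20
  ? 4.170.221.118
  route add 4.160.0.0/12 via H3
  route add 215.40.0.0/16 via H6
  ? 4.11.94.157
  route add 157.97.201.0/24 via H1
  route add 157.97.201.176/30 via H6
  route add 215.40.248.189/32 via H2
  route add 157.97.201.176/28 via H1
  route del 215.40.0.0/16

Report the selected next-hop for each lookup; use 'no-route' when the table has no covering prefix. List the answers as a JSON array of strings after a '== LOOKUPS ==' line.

Apply in order:
  add 4.0.0.0/6 -> H0 at depth 6
  add 4.0.0.0/8 -> H6 at depth 8
  add 215.40.240.0/20 -> H0 at depth 20
  add 215.40.248.176/28 -> H6 at depth 28
  add 4.170.128.0/17 -> H3 at depth 17
  Q 244.16.196.30: descend 11 ; hops seen [∅] ; pick no-route
  - 215.40.240.0/20 clear@20
  Q 4.170.221.118: descend 00000100101010101 ; hops seen [H0,H6,H3] ; pick H3
  add 4.160.0.0/12 -> H3 at depth 12
  add 215.40.0.0/16 -> H6 at depth 16
  Q 4.11.94.157: descend 00000100 ; hops seen [H0,H6] ; pick H6
  add 157.97.201.0/24 -> H1 at depth 24
  add 157.97.201.176/30 -> H6 at depth 30
  add 215.40.248.189/32 -> H2 at depth 32
  add 157.97.201.176/28 -> H1 at depth 28
  - 215.40.0.0/16 clear@16

== LOOKUPS ==
["no-route","H3","H6"]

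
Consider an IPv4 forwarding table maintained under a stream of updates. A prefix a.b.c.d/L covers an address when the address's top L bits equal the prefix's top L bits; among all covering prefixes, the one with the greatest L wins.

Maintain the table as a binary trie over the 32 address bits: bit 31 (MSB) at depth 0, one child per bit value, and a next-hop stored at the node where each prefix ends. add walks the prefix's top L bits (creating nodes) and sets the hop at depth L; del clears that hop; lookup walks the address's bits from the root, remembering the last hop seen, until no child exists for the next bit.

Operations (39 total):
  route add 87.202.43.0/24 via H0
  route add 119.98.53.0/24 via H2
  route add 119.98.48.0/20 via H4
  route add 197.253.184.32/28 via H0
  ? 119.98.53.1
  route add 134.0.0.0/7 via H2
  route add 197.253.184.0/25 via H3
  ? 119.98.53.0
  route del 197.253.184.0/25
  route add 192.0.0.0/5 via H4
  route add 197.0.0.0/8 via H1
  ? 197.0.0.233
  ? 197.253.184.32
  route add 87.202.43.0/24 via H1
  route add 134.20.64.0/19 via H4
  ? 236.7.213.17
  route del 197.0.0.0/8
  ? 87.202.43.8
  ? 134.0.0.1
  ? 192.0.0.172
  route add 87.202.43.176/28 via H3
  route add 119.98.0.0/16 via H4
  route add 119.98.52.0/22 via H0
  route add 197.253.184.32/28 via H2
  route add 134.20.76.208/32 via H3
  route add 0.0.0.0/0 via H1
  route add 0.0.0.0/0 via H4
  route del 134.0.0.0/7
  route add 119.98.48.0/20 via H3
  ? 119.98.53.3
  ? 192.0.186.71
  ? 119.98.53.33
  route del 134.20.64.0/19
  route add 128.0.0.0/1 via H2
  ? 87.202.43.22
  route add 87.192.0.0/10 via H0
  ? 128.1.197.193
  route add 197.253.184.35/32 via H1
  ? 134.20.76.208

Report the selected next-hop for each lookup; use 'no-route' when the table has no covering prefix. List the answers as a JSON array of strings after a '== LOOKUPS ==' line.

Apply in order:
  add 87.202.43.0/24 -> H0 at depth 24
  add 119.98.53.0/24 -> H2 at depth 24
  add 119.98.48.0/20 -> H4 at depth 20
  add 197.253.184.32/28 -> H0 at depth 28
  Q 119.98.53.1: descend 011101110110001000110101 ; hops seen [H4,H2] ; pick H2
  add 134.0.0.0/7 -> H2 at depth 7
  add 197.253.184.0/25 -> H3 at depth 25
  Q 119.98.53.0: descend 011101110110001000110101 ; hops seen [H4,H2] ; pick H2
  del 197.253.184.0/25 (clear depth 25)
  add 192.0.0.0/5 -> H4 at depth 5
  add 197.0.0.0/8 -> H1 at depth 8
  Q 197.0.0.233: descend 11000101 ; hops seen [H4,H1] ; pick H1
  Q 197.253.184.32: descend 1100010111111101101110000010 ; hops seen [H4,H1,H0] ; pick H0
  add 87.202.43.0/24 -> H1 at depth 24
  add 134.20.64.0/19 -> H4 at depth 19
  Q 236.7.213.17: descend 11 ; hops seen [∅] ; pick no-route
  del 197.0.0.0/8 (clear depth 8)
  Q 87.202.43.8: descend 010101111100101000101011 ; hops seen [H1] ; pick H1
  Q 134.0.0.1: descend 10000110000 ; hops seen [H2] ; pick H2
  Q 192.0.0.172: descend 11000 ; hops seen [H4] ; pick H4
  add 87.202.43.176/28 -> H3 at depth 28
  add 119.98.0.0/16 -> H4 at depth 16
  add 119.98.52.0/22 -> H0 at depth 22
  add 197.253.184.32/28 -> H2 at depth 28
  add 134.20.76.208/32 -> H3 at depth 32
  add 0.0.0.0/0 -> H1 at depth 0
  add 0.0.0.0/0 -> H4 at depth 0
  del 134.0.0.0/7 (clear depth 7)
  add 119.98.48.0/20 -> H3 at depth 20
  Q 119.98.53.3: descend 011101110110001000110101 ; hops seen [H4,H4,H3,H0,H2] ; pick H2
  Q 192.0.186.71: descend 11000 ; hops seen [H4,H4] ; pick H4
  Q 119.98.53.33: descend 011101110110001000110101 ; hops seen [H4,H4,H3,H0,H2] ; pick H2
  del 134.20.64.0/19 (clear depth 19)
  add 128.0.0.0/1 -> H2 at depth 1
  Q 87.202.43.22: descend 010101111100101000101011 ; hops seen [H4,H1] ; pick H1
  add 87.192.0.0/10 -> H0 at depth 10
  Q 128.1.197.193: descend 10000 ; hops seen [H4,H2] ; pick H2
  add 197.253.184.35/32 -> H1 at depth 32
  Q 134.20.76.208: descend 10000110000101000100110011010000 ; hops seen [H4,H2,H3] ; pick H3

== LOOKUPS ==
["H2","H2","H1","H0","no-route","H1","H2","H4","H2","H4","H2","H1","H2","H3"]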